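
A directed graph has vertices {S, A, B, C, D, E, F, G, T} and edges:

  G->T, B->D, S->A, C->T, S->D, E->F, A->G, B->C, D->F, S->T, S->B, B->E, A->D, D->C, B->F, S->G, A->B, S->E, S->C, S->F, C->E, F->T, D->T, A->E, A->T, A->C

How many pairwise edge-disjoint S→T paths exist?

6

Assign every edge capacity 1; by Menger, the answer equals the max flow.
Path S→T (+1); total 1.
Path S→A→T (+1); total 2.
Path S→C→T (+1); total 3.
Path S→D→T (+1); total 4.
Path S→F→T (+1); total 5.
Path S→G→T (+1); total 6.
No residual S→T path; max flow = 6.
Certifying cut of size 6: {C→T, D→T, F→T, S→A, S→G, S→T}.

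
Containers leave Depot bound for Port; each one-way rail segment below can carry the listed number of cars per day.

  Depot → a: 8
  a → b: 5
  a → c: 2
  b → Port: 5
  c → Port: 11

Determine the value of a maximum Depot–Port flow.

7

Augment Depot→a→b→Port: bottleneck 5, flow now 5.
Augment Depot→a→c→Port: bottleneck 2, flow now 7.
No augmenting path remains; maximum flow = 7.
In the residual graph, reachable from Depot: {Depot, a}.
Min-cut edges: a→b (5), a→c (2); capacity 5 + 2 = 7.
This cut is saturated, so no flow can exceed 7.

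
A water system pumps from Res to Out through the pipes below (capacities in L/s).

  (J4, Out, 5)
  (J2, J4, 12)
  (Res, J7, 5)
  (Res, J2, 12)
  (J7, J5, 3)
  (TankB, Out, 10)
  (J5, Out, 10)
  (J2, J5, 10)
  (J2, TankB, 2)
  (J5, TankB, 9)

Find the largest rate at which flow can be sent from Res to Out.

15

Augment Res→J7→J5→Out: bottleneck 3, flow now 3.
Augment Res→J2→J4→Out: bottleneck 5, flow now 8.
Augment Res→J2→J5→Out: bottleneck 7, flow now 15.
No augmenting path remains; maximum flow = 15.
In the residual graph, reachable from Res: {Res, J7}.
Min-cut edges: Res→J2 (12), J7→J5 (3); capacity 12 + 3 = 15.
This cut is saturated, so no flow can exceed 15.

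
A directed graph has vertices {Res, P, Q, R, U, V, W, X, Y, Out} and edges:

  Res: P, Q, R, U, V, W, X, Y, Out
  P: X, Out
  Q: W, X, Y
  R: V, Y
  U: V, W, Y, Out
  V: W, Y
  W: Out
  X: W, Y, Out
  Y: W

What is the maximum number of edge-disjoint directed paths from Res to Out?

5

Assign every edge capacity 1; by Menger, the answer equals the max flow.
Path Res→Out (+1); total 1.
Path Res→P→Out (+1); total 2.
Path Res→U→Out (+1); total 3.
Path Res→W→Out (+1); total 4.
Path Res→X→Out (+1); total 5.
No residual Res→Out path; max flow = 5.
Certifying cut of size 5: {Res→Out, Res→P, Res→U, W→Out, X→Out}.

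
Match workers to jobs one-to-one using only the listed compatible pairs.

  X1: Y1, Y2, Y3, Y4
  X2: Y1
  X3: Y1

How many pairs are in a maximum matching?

Unit-capacity flow: source→left, listed edges, right→sink; max matching = max flow.
Augmenting path X1→Y1 (+1); matched 1.
Augmenting path X2→Y1→X1→Y2 (+1); matched 2.
No augmenting path remains; maximum matching = 2.
König certificate: {X1, Y1} is a vertex cover of size 2 (every listed pair touches it), so no matching can be larger.

2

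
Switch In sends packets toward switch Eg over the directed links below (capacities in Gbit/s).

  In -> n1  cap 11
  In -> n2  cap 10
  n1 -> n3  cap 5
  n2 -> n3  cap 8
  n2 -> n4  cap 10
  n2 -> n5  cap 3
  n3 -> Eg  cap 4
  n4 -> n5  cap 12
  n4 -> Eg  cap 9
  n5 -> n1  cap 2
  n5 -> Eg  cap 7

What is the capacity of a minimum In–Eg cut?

14

Augment In→n1→n3→Eg: bottleneck 4, flow now 4.
Augment In→n2→n4→Eg: bottleneck 9, flow now 13.
Augment In→n2→n5→Eg: bottleneck 1, flow now 14.
No augmenting path remains; maximum flow = 14.
By max-flow min-cut, the minimum cut capacity equals the max flow.
In the residual graph, reachable from In: {In, n1, n3}.
Min-cut edges: In→n2 (10), n3→Eg (4); capacity 10 + 4 = 14.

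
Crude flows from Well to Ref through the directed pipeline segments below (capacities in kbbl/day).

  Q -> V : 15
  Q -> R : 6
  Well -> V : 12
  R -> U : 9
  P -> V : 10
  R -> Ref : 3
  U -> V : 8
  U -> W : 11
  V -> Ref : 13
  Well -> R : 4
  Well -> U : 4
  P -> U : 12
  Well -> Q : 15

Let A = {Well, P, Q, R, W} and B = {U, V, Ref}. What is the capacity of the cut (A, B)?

Edges leaving {Well, P, Q, R, W}: Well→U (4), Well→V (12), P→U (12), P→V (10), Q→V (15), R→U (9), R→Ref (3).
Cut capacity = 4 + 12 + 12 + 10 + 15 + 9 + 3 = 65.

65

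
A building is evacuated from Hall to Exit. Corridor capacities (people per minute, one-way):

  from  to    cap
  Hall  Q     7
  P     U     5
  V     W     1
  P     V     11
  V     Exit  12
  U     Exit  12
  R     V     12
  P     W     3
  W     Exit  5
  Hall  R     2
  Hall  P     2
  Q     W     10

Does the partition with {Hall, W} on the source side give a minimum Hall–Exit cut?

No — its capacity is 16, but the minimum cut has capacity 9.

Given cut capacity: 2 + 7 + 2 + 5 = 16.
Augment Hall→P→U→Exit: bottleneck 2, flow now 2.
Augment Hall→Q→W→Exit: bottleneck 5, flow now 7.
Augment Hall→R→V→Exit: bottleneck 2, flow now 9.
No augmenting path remains; maximum flow = 9.
In the residual graph, reachable from Hall: {Hall, Q, W}.
Min-cut edges: Hall→P (2), Hall→R (2), W→Exit (5); capacity 2 + 2 + 5 = 9.
Cut capacity 16 exceeds the max flow 9, so it is not minimum.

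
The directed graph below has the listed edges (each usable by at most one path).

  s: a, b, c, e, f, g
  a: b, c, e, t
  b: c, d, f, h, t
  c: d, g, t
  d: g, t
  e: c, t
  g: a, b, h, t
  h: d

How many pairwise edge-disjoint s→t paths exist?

5

Assign every edge capacity 1; by Menger, the answer equals the max flow.
Path s→a→t (+1); total 1.
Path s→b→t (+1); total 2.
Path s→c→t (+1); total 3.
Path s→e→t (+1); total 4.
Path s→g→t (+1); total 5.
No residual s→t path; max flow = 5.
Certifying cut of size 5: {s→a, s→b, s→c, s→e, s→g}.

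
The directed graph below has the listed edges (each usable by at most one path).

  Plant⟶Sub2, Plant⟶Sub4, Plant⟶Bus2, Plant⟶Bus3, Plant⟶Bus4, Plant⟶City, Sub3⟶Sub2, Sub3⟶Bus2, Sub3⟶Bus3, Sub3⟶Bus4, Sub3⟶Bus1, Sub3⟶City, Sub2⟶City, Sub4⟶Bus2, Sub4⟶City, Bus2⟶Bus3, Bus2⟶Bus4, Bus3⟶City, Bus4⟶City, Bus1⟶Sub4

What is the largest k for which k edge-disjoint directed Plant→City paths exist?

Assign every edge capacity 1; by Menger, the answer equals the max flow.
Path Plant→City (+1); total 1.
Path Plant→Sub2→City (+1); total 2.
Path Plant→Sub4→City (+1); total 3.
Path Plant→Bus3→City (+1); total 4.
Path Plant→Bus4→City (+1); total 5.
No residual Plant→City path; max flow = 5.
Certifying cut of size 5: {Bus3→City, Bus4→City, Plant→City, Plant→Sub2, Plant→Sub4}.

5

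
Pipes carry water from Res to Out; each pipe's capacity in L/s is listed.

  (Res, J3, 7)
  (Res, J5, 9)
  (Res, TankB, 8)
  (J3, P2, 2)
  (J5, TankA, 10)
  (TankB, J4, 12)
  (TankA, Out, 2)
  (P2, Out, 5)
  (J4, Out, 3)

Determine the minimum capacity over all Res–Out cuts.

Augment Res→J3→P2→Out: bottleneck 2, flow now 2.
Augment Res→J5→TankA→Out: bottleneck 2, flow now 4.
Augment Res→TankB→J4→Out: bottleneck 3, flow now 7.
No augmenting path remains; maximum flow = 7.
By max-flow min-cut, the minimum cut capacity equals the max flow.
In the residual graph, reachable from Res: {Res, J3, J5, TankB, TankA, J4}.
Min-cut edges: J3→P2 (2), TankA→Out (2), J4→Out (3); capacity 2 + 2 + 3 = 7.

7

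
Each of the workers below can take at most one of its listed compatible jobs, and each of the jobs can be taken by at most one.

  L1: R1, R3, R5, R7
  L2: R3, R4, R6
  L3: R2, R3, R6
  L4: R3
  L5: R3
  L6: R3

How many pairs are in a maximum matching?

Unit-capacity flow: source→left, listed edges, right→sink; max matching = max flow.
Augmenting path L1→R1 (+1); matched 1.
Augmenting path L2→R3 (+1); matched 2.
Augmenting path L3→R2 (+1); matched 3.
Augmenting path L4→R3→L2→R4 (+1); matched 4.
No augmenting path remains; maximum matching = 4.
König certificate: {L1, L2, L3, R3} is a vertex cover of size 4 (every listed pair touches it), so no matching can be larger.

4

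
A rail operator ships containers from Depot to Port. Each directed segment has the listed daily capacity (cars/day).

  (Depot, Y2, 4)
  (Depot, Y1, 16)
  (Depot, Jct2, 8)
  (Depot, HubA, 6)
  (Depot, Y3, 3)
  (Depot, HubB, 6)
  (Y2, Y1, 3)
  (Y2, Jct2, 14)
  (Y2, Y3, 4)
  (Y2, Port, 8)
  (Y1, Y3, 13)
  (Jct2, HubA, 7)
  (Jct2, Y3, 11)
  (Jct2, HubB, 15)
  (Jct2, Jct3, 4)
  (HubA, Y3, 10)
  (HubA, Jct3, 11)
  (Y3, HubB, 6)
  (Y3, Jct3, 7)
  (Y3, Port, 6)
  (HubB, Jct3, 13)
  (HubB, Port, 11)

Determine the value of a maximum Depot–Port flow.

Augment Depot→Y2→Port: bottleneck 4, flow now 4.
Augment Depot→Y3→Port: bottleneck 3, flow now 7.
Augment Depot→HubB→Port: bottleneck 6, flow now 13.
Augment Depot→Y1→Y3→Port: bottleneck 3, flow now 16.
Augment Depot→Jct2→HubB→Port: bottleneck 5, flow now 21.
No augmenting path remains; maximum flow = 21.
In the residual graph, reachable from Depot: {Depot, Y1, Jct2, HubA, Y3, HubB, Jct3}.
Min-cut edges: Depot→Y2 (4), Y3→Port (6), HubB→Port (11); capacity 4 + 6 + 11 = 21.
This cut is saturated, so no flow can exceed 21.

21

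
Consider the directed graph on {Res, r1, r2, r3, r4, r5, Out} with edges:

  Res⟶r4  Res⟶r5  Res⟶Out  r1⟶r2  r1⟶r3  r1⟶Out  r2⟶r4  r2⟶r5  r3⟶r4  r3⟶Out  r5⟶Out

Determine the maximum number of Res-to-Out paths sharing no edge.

2

Assign every edge capacity 1; by Menger, the answer equals the max flow.
Path Res→Out (+1); total 1.
Path Res→r5→Out (+1); total 2.
No residual Res→Out path; max flow = 2.
Certifying cut of size 2: {Res→Out, Res→r5}.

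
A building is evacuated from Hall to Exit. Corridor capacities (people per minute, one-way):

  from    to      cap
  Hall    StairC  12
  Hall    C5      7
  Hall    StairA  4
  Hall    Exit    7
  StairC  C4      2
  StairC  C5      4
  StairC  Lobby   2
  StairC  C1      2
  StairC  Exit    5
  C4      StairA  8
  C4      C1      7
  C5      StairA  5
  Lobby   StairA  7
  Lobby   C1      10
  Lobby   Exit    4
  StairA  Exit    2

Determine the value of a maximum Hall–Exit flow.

16

Augment Hall→Exit: bottleneck 7, flow now 7.
Augment Hall→StairC→Exit: bottleneck 5, flow now 12.
Augment Hall→StairA→Exit: bottleneck 2, flow now 14.
Augment Hall→StairC→Lobby→Exit: bottleneck 2, flow now 16.
No augmenting path remains; maximum flow = 16.
In the residual graph, reachable from Hall: {Hall, StairC, C4, C5, StairA, C1}.
Min-cut edges: Hall→Exit (7), StairC→Lobby (2), StairC→Exit (5), StairA→Exit (2); capacity 7 + 2 + 5 + 2 = 16.
This cut is saturated, so no flow can exceed 16.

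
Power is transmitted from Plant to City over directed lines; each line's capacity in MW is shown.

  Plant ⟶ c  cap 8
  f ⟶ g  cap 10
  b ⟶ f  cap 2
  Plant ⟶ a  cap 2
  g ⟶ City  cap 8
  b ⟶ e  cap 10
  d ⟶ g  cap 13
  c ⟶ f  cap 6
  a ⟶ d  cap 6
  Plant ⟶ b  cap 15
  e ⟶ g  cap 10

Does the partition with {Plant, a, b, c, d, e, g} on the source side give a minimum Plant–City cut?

Given cut capacity: 2 + 6 + 8 = 16.
Augment Plant→a→d→g→City: bottleneck 2, flow now 2.
Augment Plant→b→e→g→City: bottleneck 6, flow now 8.
No augmenting path remains; maximum flow = 8.
In the residual graph, reachable from Plant: {Plant, a, b, c, d, e, f, g}.
Min-cut edges: g→City (8); capacity 8 = 8.
Cut capacity 16 exceeds the max flow 8, so it is not minimum.

No — its capacity is 16, but the minimum cut has capacity 8.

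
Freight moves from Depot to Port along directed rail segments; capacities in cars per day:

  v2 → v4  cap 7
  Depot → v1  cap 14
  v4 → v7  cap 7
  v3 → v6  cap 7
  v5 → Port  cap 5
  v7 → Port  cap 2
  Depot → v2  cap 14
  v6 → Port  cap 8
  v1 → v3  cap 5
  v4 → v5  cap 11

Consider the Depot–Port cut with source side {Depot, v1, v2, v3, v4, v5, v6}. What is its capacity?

Edges leaving {Depot, v1, v2, v3, v4, v5, v6}: v4→v7 (7), v5→Port (5), v6→Port (8).
Cut capacity = 7 + 5 + 8 = 20.

20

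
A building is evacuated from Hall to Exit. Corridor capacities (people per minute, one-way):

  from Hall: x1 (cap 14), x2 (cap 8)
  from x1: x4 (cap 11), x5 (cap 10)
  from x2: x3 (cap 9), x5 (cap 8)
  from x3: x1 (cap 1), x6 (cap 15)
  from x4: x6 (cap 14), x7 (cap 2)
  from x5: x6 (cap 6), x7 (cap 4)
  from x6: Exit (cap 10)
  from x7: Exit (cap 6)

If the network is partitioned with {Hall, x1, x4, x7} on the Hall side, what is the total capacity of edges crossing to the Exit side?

Edges leaving {Hall, x1, x4, x7}: Hall→x2 (8), x1→x5 (10), x4→x6 (14), x7→Exit (6).
Cut capacity = 8 + 10 + 14 + 6 = 38.

38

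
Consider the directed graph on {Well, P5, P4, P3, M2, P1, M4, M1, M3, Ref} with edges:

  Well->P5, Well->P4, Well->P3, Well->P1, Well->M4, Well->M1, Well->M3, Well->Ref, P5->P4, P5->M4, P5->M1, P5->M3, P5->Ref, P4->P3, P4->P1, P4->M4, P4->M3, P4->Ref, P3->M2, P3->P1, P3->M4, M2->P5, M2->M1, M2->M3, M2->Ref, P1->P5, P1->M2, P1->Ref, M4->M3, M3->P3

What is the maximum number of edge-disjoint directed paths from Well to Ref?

5

Assign every edge capacity 1; by Menger, the answer equals the max flow.
Path Well→Ref (+1); total 1.
Path Well→P5→Ref (+1); total 2.
Path Well→P4→Ref (+1); total 3.
Path Well→P1→Ref (+1); total 4.
Path Well→P3→M2→Ref (+1); total 5.
No residual Well→Ref path; max flow = 5.
Certifying cut of size 5: {M2→Ref, P1→Ref, P4→Ref, P5→Ref, Well→Ref}.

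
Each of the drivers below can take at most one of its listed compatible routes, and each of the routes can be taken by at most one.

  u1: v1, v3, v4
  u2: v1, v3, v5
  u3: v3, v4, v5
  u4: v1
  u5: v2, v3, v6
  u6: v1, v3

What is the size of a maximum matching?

5

Unit-capacity flow: source→left, listed edges, right→sink; max matching = max flow.
Augmenting path u1→v1 (+1); matched 1.
Augmenting path u2→v3 (+1); matched 2.
Augmenting path u3→v4 (+1); matched 3.
Augmenting path u5→v2 (+1); matched 4.
Augmenting path u6→v3→u2→v5 (+1); matched 5.
No augmenting path remains; maximum matching = 5.
König certificate: {u5, v1, v3, v4, v5} is a vertex cover of size 5 (every listed pair touches it), so no matching can be larger.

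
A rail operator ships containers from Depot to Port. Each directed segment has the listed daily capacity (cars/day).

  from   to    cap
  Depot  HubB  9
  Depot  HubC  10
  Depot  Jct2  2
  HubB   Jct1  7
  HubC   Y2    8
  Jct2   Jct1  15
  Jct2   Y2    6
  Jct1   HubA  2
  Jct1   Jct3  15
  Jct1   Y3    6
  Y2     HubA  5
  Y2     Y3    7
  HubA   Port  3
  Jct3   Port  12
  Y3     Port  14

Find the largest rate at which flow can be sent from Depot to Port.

Augment Depot→HubB→Jct1→HubA→Port: bottleneck 2, flow now 2.
Augment Depot→HubB→Jct1→Jct3→Port: bottleneck 5, flow now 7.
Augment Depot→HubC→Y2→HubA→Port: bottleneck 1, flow now 8.
Augment Depot→HubC→Y2→Y3→Port: bottleneck 7, flow now 15.
Augment Depot→Jct2→Jct1→Jct3→Port: bottleneck 2, flow now 17.
No augmenting path remains; maximum flow = 17.
In the residual graph, reachable from Depot: {Depot, HubB, HubC}.
Min-cut edges: Depot→Jct2 (2), HubB→Jct1 (7), HubC→Y2 (8); capacity 2 + 7 + 8 = 17.
This cut is saturated, so no flow can exceed 17.

17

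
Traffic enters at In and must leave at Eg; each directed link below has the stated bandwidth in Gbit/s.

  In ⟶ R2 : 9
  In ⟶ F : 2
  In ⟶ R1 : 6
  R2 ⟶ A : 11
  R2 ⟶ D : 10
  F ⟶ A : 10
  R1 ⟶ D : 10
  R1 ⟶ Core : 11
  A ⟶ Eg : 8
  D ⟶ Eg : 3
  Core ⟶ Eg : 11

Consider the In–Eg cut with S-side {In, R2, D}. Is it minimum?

No — its capacity is 22, but the minimum cut has capacity 17.

Given cut capacity: 2 + 6 + 11 + 3 = 22.
Augment In→R2→A→Eg: bottleneck 8, flow now 8.
Augment In→R2→D→Eg: bottleneck 1, flow now 9.
Augment In→R1→D→Eg: bottleneck 2, flow now 11.
Augment In→R1→Core→Eg: bottleneck 4, flow now 15.
Augment In→F→A→R2→D→R1→Core→Eg: bottleneck 2, flow now 17. (uses reverse residual edge)
No augmenting path remains; maximum flow = 17.
In the residual graph, reachable from In: {In}.
Min-cut edges: In→R2 (9), In→F (2), In→R1 (6); capacity 9 + 2 + 6 = 17.
Cut capacity 22 exceeds the max flow 17, so it is not minimum.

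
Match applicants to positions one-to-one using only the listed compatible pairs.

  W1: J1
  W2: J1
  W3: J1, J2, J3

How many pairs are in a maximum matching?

2

Unit-capacity flow: source→left, listed edges, right→sink; max matching = max flow.
Augmenting path W1→J1 (+1); matched 1.
Augmenting path W3→J2 (+1); matched 2.
No augmenting path remains; maximum matching = 2.
König certificate: {W3, J1} is a vertex cover of size 2 (every listed pair touches it), so no matching can be larger.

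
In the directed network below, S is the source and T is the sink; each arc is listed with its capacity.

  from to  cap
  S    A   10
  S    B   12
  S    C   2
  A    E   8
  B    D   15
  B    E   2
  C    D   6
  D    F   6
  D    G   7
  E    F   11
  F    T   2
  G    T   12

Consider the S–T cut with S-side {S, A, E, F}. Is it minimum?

No — its capacity is 16, but the minimum cut has capacity 9.

Given cut capacity: 12 + 2 + 2 = 16.
Augment S→A→E→F→T: bottleneck 2, flow now 2.
Augment S→B→D→G→T: bottleneck 7, flow now 9.
No augmenting path remains; maximum flow = 9.
In the residual graph, reachable from S: {S, A, B, C, D, E, F}.
Min-cut edges: D→G (7), F→T (2); capacity 7 + 2 = 9.
Cut capacity 16 exceeds the max flow 9, so it is not minimum.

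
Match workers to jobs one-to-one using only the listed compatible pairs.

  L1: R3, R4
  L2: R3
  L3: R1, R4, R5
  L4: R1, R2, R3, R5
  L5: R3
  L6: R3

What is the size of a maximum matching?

Unit-capacity flow: source→left, listed edges, right→sink; max matching = max flow.
Augmenting path L1→R3 (+1); matched 1.
Augmenting path L3→R1 (+1); matched 2.
Augmenting path L4→R2 (+1); matched 3.
Augmenting path L2→R3→L1→R4 (+1); matched 4.
No augmenting path remains; maximum matching = 4.
König certificate: {L1, L3, L4, R3} is a vertex cover of size 4 (every listed pair touches it), so no matching can be larger.

4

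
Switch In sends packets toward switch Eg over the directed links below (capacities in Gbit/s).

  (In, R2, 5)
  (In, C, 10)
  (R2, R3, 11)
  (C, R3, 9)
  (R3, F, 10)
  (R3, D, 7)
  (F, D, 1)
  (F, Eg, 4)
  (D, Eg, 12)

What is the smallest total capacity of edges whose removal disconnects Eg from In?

Augment In→R2→R3→F→Eg: bottleneck 4, flow now 4.
Augment In→R2→R3→D→Eg: bottleneck 1, flow now 5.
Augment In→C→R3→D→Eg: bottleneck 6, flow now 11.
Augment In→C→R3→F→D→Eg: bottleneck 1, flow now 12.
No augmenting path remains; maximum flow = 12.
By max-flow min-cut, the minimum cut capacity equals the max flow.
In the residual graph, reachable from In: {In, R2, C, R3, F}.
Min-cut edges: R3→D (7), F→D (1), F→Eg (4); capacity 7 + 1 + 4 = 12.

12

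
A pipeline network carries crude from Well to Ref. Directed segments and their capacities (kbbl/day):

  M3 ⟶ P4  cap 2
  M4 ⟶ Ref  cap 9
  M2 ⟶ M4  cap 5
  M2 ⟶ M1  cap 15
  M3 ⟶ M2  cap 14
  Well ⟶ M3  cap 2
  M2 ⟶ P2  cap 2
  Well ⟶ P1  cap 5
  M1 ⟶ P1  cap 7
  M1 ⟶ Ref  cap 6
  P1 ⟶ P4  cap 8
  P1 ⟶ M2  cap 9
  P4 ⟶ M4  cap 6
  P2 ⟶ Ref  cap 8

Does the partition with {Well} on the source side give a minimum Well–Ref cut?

Yes — it is a minimum cut (capacity 7).

Given cut capacity: 5 + 2 = 7.
Augment Well→P1→P4→M4→Ref: bottleneck 5, flow now 5.
Augment Well→M3→P4→M4→Ref: bottleneck 1, flow now 6.
Augment Well→M3→M2→M1→Ref: bottleneck 1, flow now 7.
No augmenting path remains; maximum flow = 7.
Cut capacity 7 equals the max flow, so it is a minimum cut.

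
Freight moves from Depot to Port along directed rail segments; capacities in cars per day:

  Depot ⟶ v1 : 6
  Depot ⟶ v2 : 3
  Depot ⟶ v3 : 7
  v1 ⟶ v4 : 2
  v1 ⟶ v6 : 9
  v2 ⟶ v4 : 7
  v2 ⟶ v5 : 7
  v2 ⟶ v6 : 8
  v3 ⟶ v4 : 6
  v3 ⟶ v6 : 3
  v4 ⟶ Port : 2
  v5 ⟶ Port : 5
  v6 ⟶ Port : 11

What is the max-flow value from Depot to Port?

Augment Depot→v1→v4→Port: bottleneck 2, flow now 2.
Augment Depot→v1→v6→Port: bottleneck 4, flow now 6.
Augment Depot→v2→v5→Port: bottleneck 3, flow now 9.
Augment Depot→v3→v6→Port: bottleneck 3, flow now 12.
Augment Depot→v3→v4→v1→v6→Port: bottleneck 2, flow now 14. (uses reverse residual edge)
No augmenting path remains; maximum flow = 14.
In the residual graph, reachable from Depot: {Depot, v3, v4}.
Min-cut edges: Depot→v1 (6), Depot→v2 (3), v3→v6 (3), v4→Port (2); capacity 6 + 3 + 3 + 2 = 14.
This cut is saturated, so no flow can exceed 14.

14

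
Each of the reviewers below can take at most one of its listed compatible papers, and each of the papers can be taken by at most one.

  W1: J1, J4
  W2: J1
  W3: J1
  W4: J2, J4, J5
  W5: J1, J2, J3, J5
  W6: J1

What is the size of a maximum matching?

Unit-capacity flow: source→left, listed edges, right→sink; max matching = max flow.
Augmenting path W1→J1 (+1); matched 1.
Augmenting path W4→J2 (+1); matched 2.
Augmenting path W5→J3 (+1); matched 3.
Augmenting path W2→J1→W1→J4 (+1); matched 4.
No augmenting path remains; maximum matching = 4.
König certificate: {W1, W4, W5, J1} is a vertex cover of size 4 (every listed pair touches it), so no matching can be larger.

4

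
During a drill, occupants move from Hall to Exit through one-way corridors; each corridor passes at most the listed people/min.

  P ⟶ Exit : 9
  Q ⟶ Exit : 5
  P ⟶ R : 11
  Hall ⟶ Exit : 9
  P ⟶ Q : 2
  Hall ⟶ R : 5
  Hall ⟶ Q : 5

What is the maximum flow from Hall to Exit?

Augment Hall→Exit: bottleneck 9, flow now 9.
Augment Hall→Q→Exit: bottleneck 5, flow now 14.
No augmenting path remains; maximum flow = 14.
In the residual graph, reachable from Hall: {Hall, R}.
Min-cut edges: Hall→Q (5), Hall→Exit (9); capacity 5 + 9 = 14.
This cut is saturated, so no flow can exceed 14.

14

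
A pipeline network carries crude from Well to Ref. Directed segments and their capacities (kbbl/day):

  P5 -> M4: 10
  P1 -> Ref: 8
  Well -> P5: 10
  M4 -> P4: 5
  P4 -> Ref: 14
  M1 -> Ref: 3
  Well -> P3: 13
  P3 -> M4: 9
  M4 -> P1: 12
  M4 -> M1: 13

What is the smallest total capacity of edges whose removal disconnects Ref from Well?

16

Augment Well→P5→M4→P1→Ref: bottleneck 8, flow now 8.
Augment Well→P5→M4→P4→Ref: bottleneck 2, flow now 10.
Augment Well→P3→M4→P4→Ref: bottleneck 3, flow now 13.
Augment Well→P3→M4→M1→Ref: bottleneck 3, flow now 16.
No augmenting path remains; maximum flow = 16.
By max-flow min-cut, the minimum cut capacity equals the max flow.
In the residual graph, reachable from Well: {Well, P5, P3, M4, P1, M1}.
Min-cut edges: M4→P4 (5), P1→Ref (8), M1→Ref (3); capacity 5 + 8 + 3 = 16.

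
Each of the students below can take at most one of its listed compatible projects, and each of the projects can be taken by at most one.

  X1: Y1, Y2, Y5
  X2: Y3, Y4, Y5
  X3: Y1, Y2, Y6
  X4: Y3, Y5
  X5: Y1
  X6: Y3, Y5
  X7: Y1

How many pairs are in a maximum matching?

Unit-capacity flow: source→left, listed edges, right→sink; max matching = max flow.
Augmenting path X1→Y1 (+1); matched 1.
Augmenting path X2→Y3 (+1); matched 2.
Augmenting path X3→Y2 (+1); matched 3.
Augmenting path X4→Y5 (+1); matched 4.
Augmenting path X6→Y3→X2→Y4 (+1); matched 5.
Augmenting path X5→Y1→X1→Y2→X3→Y6 (+1); matched 6.
No augmenting path remains; maximum matching = 6.
König certificate: {X1, X2, X3, X4, X6, Y1} is a vertex cover of size 6 (every listed pair touches it), so no matching can be larger.

6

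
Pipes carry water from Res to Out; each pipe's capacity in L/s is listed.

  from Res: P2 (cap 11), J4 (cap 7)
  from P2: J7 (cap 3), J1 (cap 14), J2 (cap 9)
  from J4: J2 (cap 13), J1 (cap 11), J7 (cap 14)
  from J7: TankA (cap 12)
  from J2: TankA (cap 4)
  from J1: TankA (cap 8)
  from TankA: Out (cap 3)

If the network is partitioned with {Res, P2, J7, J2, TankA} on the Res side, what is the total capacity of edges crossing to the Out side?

24

Edges leaving {Res, P2, J7, J2, TankA}: Res→J4 (7), P2→J1 (14), TankA→Out (3).
Cut capacity = 7 + 14 + 3 = 24.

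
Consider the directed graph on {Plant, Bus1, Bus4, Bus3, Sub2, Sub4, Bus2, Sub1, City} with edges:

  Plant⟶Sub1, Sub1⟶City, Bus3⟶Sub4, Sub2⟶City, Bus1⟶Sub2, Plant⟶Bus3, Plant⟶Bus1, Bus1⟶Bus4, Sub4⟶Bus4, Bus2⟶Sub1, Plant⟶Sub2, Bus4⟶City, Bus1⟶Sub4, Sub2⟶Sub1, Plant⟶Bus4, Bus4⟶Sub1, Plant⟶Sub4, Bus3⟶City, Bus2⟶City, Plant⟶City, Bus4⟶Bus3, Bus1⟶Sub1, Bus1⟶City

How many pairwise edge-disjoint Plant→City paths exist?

6

Assign every edge capacity 1; by Menger, the answer equals the max flow.
Path Plant→City (+1); total 1.
Path Plant→Bus1→City (+1); total 2.
Path Plant→Bus4→City (+1); total 3.
Path Plant→Bus3→City (+1); total 4.
Path Plant→Sub2→City (+1); total 5.
Path Plant→Sub1→City (+1); total 6.
No residual Plant→City path; max flow = 6.
Certifying cut of size 6: {Bus3→City, Bus4→City, Plant→Bus1, Plant→City, Plant→Sub2, Sub1→City}.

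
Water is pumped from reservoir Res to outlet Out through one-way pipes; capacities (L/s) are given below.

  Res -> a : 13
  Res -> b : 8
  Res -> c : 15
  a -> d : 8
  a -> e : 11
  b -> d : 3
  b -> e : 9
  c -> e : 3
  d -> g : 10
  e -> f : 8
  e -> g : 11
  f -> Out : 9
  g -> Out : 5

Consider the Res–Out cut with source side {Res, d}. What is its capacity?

Edges leaving {Res, d}: Res→a (13), Res→b (8), Res→c (15), d→g (10).
Cut capacity = 13 + 8 + 15 + 10 = 46.

46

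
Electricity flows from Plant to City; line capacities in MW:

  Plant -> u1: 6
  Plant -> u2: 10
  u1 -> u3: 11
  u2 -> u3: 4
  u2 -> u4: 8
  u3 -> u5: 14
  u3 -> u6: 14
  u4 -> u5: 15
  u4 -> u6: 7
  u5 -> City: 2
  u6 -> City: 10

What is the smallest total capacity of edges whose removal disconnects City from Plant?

Augment Plant→u1→u3→u5→City: bottleneck 2, flow now 2.
Augment Plant→u1→u3→u6→City: bottleneck 4, flow now 6.
Augment Plant→u2→u3→u6→City: bottleneck 4, flow now 10.
Augment Plant→u2→u4→u6→City: bottleneck 2, flow now 12.
No augmenting path remains; maximum flow = 12.
By max-flow min-cut, the minimum cut capacity equals the max flow.
In the residual graph, reachable from Plant: {Plant, u1, u2, u3, u4, u5, u6}.
Min-cut edges: u5→City (2), u6→City (10); capacity 2 + 10 = 12.

12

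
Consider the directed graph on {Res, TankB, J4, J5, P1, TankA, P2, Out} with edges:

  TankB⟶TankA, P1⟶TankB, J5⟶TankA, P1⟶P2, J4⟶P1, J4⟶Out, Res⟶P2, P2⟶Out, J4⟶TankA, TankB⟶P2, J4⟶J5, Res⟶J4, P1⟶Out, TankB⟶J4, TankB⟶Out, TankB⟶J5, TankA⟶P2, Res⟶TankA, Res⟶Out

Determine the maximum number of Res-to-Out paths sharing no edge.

Assign every edge capacity 1; by Menger, the answer equals the max flow.
Path Res→Out (+1); total 1.
Path Res→J4→Out (+1); total 2.
Path Res→P2→Out (+1); total 3.
No residual Res→Out path; max flow = 3.
Certifying cut of size 3: {P2→Out, Res→J4, Res→Out}.

3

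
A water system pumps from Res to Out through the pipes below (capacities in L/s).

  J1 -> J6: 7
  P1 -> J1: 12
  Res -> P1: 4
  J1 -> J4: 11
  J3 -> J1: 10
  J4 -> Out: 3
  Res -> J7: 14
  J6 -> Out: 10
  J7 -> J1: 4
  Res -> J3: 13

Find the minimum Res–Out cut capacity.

Augment Res→P1→J1→J4→Out: bottleneck 3, flow now 3.
Augment Res→P1→J1→J6→Out: bottleneck 1, flow now 4.
Augment Res→J7→J1→J6→Out: bottleneck 4, flow now 8.
Augment Res→J3→J1→J6→Out: bottleneck 2, flow now 10.
No augmenting path remains; maximum flow = 10.
By max-flow min-cut, the minimum cut capacity equals the max flow.
In the residual graph, reachable from Res: {Res, P1, J7, J3, J1, J4}.
Min-cut edges: J1→J6 (7), J4→Out (3); capacity 7 + 3 = 10.

10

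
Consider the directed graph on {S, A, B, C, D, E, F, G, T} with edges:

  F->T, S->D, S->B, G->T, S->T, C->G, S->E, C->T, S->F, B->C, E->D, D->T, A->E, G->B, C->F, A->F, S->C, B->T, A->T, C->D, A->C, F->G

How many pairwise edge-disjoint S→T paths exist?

5

Assign every edge capacity 1; by Menger, the answer equals the max flow.
Path S→T (+1); total 1.
Path S→B→T (+1); total 2.
Path S→C→T (+1); total 3.
Path S→D→T (+1); total 4.
Path S→F→T (+1); total 5.
No residual S→T path; max flow = 5.
Certifying cut of size 5: {D→T, S→B, S→C, S→F, S→T}.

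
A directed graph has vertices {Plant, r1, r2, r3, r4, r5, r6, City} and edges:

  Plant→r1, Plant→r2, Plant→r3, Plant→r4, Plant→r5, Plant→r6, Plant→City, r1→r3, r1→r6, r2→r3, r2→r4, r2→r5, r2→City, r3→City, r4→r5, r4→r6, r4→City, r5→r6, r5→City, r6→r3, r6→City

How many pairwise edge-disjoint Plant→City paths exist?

Assign every edge capacity 1; by Menger, the answer equals the max flow.
Path Plant→City (+1); total 1.
Path Plant→r2→City (+1); total 2.
Path Plant→r3→City (+1); total 3.
Path Plant→r4→City (+1); total 4.
Path Plant→r5→City (+1); total 5.
Path Plant→r6→City (+1); total 6.
No residual Plant→City path; max flow = 6.
Certifying cut of size 6: {Plant→City, Plant→r2, Plant→r4, Plant→r5, r3→City, r6→City}.

6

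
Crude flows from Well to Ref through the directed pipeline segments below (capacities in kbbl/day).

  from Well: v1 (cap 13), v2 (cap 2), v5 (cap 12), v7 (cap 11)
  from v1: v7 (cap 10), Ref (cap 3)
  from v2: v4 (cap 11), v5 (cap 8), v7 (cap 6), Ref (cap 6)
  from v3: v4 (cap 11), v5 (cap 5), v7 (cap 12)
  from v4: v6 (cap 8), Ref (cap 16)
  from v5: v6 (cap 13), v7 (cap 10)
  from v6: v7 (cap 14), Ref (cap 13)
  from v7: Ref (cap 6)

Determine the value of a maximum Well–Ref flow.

23

Augment Well→v1→Ref: bottleneck 3, flow now 3.
Augment Well→v2→Ref: bottleneck 2, flow now 5.
Augment Well→v7→Ref: bottleneck 6, flow now 11.
Augment Well→v5→v6→Ref: bottleneck 12, flow now 23.
No augmenting path remains; maximum flow = 23.
In the residual graph, reachable from Well: {Well, v1, v7}.
Min-cut edges: Well→v2 (2), Well→v5 (12), v1→Ref (3), v7→Ref (6); capacity 2 + 12 + 3 + 6 = 23.
This cut is saturated, so no flow can exceed 23.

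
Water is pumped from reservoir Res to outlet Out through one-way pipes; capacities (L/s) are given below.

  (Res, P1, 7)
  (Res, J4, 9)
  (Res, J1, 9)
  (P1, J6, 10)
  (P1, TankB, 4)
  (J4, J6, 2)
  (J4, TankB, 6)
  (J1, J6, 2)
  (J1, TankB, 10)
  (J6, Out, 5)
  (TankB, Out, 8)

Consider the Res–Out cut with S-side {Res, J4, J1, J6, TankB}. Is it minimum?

No — its capacity is 20, but the minimum cut has capacity 13.

Given cut capacity: 7 + 5 + 8 = 20.
Augment Res→P1→J6→Out: bottleneck 5, flow now 5.
Augment Res→P1→TankB→Out: bottleneck 2, flow now 7.
Augment Res→J4→TankB→Out: bottleneck 6, flow now 13.
No augmenting path remains; maximum flow = 13.
In the residual graph, reachable from Res: {Res, P1, J4, J1, J6, TankB}.
Min-cut edges: J6→Out (5), TankB→Out (8); capacity 5 + 8 = 13.
Cut capacity 20 exceeds the max flow 13, so it is not minimum.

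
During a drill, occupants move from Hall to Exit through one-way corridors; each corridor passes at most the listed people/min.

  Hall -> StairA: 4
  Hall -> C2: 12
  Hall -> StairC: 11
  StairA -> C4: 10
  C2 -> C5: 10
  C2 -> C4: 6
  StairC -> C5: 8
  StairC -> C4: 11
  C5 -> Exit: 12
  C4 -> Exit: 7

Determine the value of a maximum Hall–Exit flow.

19

Augment Hall→StairA→C4→Exit: bottleneck 4, flow now 4.
Augment Hall→C2→C5→Exit: bottleneck 10, flow now 14.
Augment Hall→C2→C4→Exit: bottleneck 2, flow now 16.
Augment Hall→StairC→C5→Exit: bottleneck 2, flow now 18.
Augment Hall→StairC→C4→Exit: bottleneck 1, flow now 19.
No augmenting path remains; maximum flow = 19.
In the residual graph, reachable from Hall: {Hall, StairA, C2, StairC, C5, C4}.
Min-cut edges: C5→Exit (12), C4→Exit (7); capacity 12 + 7 = 19.
This cut is saturated, so no flow can exceed 19.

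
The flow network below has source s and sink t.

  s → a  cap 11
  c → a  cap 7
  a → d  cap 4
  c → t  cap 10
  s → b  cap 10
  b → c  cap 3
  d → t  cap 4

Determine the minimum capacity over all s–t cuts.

7

Augment s→a→d→t: bottleneck 4, flow now 4.
Augment s→b→c→t: bottleneck 3, flow now 7.
No augmenting path remains; maximum flow = 7.
By max-flow min-cut, the minimum cut capacity equals the max flow.
In the residual graph, reachable from s: {s, a, b}.
Min-cut edges: a→d (4), b→c (3); capacity 4 + 3 = 7.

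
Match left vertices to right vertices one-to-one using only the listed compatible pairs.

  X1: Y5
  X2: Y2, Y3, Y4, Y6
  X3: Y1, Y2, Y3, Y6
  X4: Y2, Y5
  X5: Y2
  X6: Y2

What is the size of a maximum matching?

Unit-capacity flow: source→left, listed edges, right→sink; max matching = max flow.
Augmenting path X1→Y5 (+1); matched 1.
Augmenting path X2→Y2 (+1); matched 2.
Augmenting path X3→Y1 (+1); matched 3.
Augmenting path X4→Y2→X2→Y3 (+1); matched 4.
No augmenting path remains; maximum matching = 4.
König certificate: {X2, X3, Y2, Y5} is a vertex cover of size 4 (every listed pair touches it), so no matching can be larger.

4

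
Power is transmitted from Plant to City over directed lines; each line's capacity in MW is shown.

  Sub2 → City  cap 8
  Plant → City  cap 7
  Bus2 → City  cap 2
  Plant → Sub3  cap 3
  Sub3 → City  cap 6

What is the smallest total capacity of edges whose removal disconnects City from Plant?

10

Augment Plant→City: bottleneck 7, flow now 7.
Augment Plant→Sub3→City: bottleneck 3, flow now 10.
No augmenting path remains; maximum flow = 10.
By max-flow min-cut, the minimum cut capacity equals the max flow.
In the residual graph, reachable from Plant: {Plant}.
Min-cut edges: Plant→Sub3 (3), Plant→City (7); capacity 3 + 7 = 10.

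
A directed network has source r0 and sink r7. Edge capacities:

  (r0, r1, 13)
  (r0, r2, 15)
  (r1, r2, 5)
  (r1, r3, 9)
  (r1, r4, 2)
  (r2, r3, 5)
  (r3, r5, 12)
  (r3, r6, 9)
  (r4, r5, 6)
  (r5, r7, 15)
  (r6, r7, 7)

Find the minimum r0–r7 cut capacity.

16

Augment r0→r1→r3→r5→r7: bottleneck 9, flow now 9.
Augment r0→r1→r4→r5→r7: bottleneck 2, flow now 11.
Augment r0→r2→r3→r5→r7: bottleneck 3, flow now 14.
Augment r0→r2→r3→r6→r7: bottleneck 2, flow now 16.
No augmenting path remains; maximum flow = 16.
By max-flow min-cut, the minimum cut capacity equals the max flow.
In the residual graph, reachable from r0: {r0, r1, r2}.
Min-cut edges: r1→r3 (9), r1→r4 (2), r2→r3 (5); capacity 9 + 2 + 5 = 16.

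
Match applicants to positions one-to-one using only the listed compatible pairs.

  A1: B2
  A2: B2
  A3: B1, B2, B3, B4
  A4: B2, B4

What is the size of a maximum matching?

Unit-capacity flow: source→left, listed edges, right→sink; max matching = max flow.
Augmenting path A1→B2 (+1); matched 1.
Augmenting path A3→B1 (+1); matched 2.
Augmenting path A4→B4 (+1); matched 3.
No augmenting path remains; maximum matching = 3.
König certificate: {A3, A4, B2} is a vertex cover of size 3 (every listed pair touches it), so no matching can be larger.

3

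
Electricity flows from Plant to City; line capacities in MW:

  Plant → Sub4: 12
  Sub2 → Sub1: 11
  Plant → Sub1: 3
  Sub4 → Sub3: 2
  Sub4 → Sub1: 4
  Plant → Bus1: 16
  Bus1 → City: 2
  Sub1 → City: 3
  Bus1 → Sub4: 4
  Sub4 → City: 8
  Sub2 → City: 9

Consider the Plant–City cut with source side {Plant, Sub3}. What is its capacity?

31

Edges leaving {Plant, Sub3}: Plant→Sub4 (12), Plant→Bus1 (16), Plant→Sub1 (3).
Cut capacity = 12 + 16 + 3 = 31.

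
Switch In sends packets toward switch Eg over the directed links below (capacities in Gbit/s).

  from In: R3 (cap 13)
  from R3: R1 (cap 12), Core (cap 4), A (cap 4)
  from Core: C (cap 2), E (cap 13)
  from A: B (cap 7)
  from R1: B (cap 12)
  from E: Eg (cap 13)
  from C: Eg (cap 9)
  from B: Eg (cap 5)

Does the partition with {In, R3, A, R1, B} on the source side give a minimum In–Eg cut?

Given cut capacity: 4 + 5 = 9.
Augment In→R3→Core→E→Eg: bottleneck 4, flow now 4.
Augment In→R3→A→B→Eg: bottleneck 4, flow now 8.
Augment In→R3→R1→B→Eg: bottleneck 1, flow now 9.
No augmenting path remains; maximum flow = 9.
Cut capacity 9 equals the max flow, so it is a minimum cut.

Yes — it is a minimum cut (capacity 9).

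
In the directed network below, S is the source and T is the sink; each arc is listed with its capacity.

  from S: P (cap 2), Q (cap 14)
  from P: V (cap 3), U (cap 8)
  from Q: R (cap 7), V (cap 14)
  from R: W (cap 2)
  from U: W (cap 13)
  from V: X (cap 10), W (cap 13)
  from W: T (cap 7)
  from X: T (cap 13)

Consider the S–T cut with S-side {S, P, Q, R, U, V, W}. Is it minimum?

No — its capacity is 17, but the minimum cut has capacity 16.

Given cut capacity: 10 + 7 = 17.
Augment S→P→U→W→T: bottleneck 2, flow now 2.
Augment S→Q→R→W→T: bottleneck 2, flow now 4.
Augment S→Q→V→W→T: bottleneck 3, flow now 7.
Augment S→Q→V→X→T: bottleneck 9, flow now 16.
No augmenting path remains; maximum flow = 16.
In the residual graph, reachable from S: {S}.
Min-cut edges: S→P (2), S→Q (14); capacity 2 + 14 = 16.
Cut capacity 17 exceeds the max flow 16, so it is not minimum.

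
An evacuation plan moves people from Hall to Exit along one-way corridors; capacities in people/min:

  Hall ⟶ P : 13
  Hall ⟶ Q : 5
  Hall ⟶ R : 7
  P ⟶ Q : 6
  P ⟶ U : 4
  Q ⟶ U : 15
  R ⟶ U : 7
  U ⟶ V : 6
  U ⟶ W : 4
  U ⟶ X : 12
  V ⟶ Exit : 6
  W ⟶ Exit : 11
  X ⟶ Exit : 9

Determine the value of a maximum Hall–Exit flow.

19

Augment Hall→P→U→V→Exit: bottleneck 4, flow now 4.
Augment Hall→Q→U→V→Exit: bottleneck 2, flow now 6.
Augment Hall→Q→U→W→Exit: bottleneck 3, flow now 9.
Augment Hall→R→U→W→Exit: bottleneck 1, flow now 10.
Augment Hall→R→U→X→Exit: bottleneck 6, flow now 16.
Augment Hall→P→Q→U→X→Exit: bottleneck 3, flow now 19.
No augmenting path remains; maximum flow = 19.
In the residual graph, reachable from Hall: {Hall, P, Q, R, U, X}.
Min-cut edges: U→V (6), U→W (4), X→Exit (9); capacity 6 + 4 + 9 = 19.
This cut is saturated, so no flow can exceed 19.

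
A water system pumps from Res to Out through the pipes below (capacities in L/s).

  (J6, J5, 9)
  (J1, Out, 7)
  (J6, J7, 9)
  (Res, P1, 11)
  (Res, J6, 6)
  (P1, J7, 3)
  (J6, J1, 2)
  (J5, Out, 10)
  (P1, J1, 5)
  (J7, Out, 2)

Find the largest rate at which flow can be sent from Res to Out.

13

Augment Res→J6→J7→Out: bottleneck 2, flow now 2.
Augment Res→J6→J1→Out: bottleneck 2, flow now 4.
Augment Res→J6→J5→Out: bottleneck 2, flow now 6.
Augment Res→P1→J1→Out: bottleneck 5, flow now 11.
Augment Res→P1→J7→J6→J5→Out: bottleneck 2, flow now 13. (uses reverse residual edge)
No augmenting path remains; maximum flow = 13.
In the residual graph, reachable from Res: {Res, P1, J7}.
Min-cut edges: Res→J6 (6), P1→J1 (5), J7→Out (2); capacity 6 + 5 + 2 = 13.
This cut is saturated, so no flow can exceed 13.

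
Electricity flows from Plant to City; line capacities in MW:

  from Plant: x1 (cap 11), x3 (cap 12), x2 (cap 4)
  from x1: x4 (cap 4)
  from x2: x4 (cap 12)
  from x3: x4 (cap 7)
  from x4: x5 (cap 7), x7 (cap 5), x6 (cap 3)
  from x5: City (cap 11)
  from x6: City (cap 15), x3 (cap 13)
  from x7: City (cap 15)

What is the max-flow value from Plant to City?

15

Augment Plant→x1→x4→x5→City: bottleneck 4, flow now 4.
Augment Plant→x2→x4→x5→City: bottleneck 3, flow now 7.
Augment Plant→x2→x4→x6→City: bottleneck 1, flow now 8.
Augment Plant→x3→x4→x6→City: bottleneck 2, flow now 10.
Augment Plant→x3→x4→x7→City: bottleneck 5, flow now 15.
No augmenting path remains; maximum flow = 15.
In the residual graph, reachable from Plant: {Plant, x1, x3}.
Min-cut edges: Plant→x2 (4), x1→x4 (4), x3→x4 (7); capacity 4 + 4 + 7 = 15.
This cut is saturated, so no flow can exceed 15.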